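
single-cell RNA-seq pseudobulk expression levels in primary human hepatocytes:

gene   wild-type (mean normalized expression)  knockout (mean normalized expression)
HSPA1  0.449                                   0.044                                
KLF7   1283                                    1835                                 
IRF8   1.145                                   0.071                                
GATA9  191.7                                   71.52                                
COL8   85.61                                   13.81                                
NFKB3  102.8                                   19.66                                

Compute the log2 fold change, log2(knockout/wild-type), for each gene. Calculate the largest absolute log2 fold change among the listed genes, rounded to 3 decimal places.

log2(0.044/0.449) = -3.351  (HSPA1)
log2(1835/1283) = 0.516  (KLF7)
log2(0.071/1.145) = -4.011  (IRF8)
log2(71.52/191.7) = -1.422  (GATA9)
log2(13.81/85.61) = -2.632  (COL8)
log2(19.66/102.8) = -2.387  (NFKB3)
The largest magnitude belongs to IRF8.

4.011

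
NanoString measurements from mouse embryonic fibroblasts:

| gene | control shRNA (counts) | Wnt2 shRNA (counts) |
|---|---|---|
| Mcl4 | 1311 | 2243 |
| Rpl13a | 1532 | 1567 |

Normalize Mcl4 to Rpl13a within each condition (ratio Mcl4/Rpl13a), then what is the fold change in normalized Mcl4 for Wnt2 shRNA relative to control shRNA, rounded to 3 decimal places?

Mcl4/Rpl13a (control shRNA) = 1311 / 1532 = 0.85574
Mcl4/Rpl13a (Wnt2 shRNA) = 2243 / 1567 = 1.4314
Fold change = 1.4314 / 0.85574 = 1.6727

1.673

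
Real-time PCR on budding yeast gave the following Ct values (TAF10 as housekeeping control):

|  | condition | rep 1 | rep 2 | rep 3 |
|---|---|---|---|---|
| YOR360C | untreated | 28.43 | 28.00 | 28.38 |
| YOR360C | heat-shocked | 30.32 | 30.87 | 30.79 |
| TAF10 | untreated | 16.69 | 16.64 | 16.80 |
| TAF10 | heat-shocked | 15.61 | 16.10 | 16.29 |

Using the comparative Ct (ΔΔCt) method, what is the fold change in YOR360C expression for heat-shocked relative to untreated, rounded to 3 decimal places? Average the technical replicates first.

Mean Ct: YOR360C untreated 28.270; YOR360C heat-shocked 30.660; TAF10 untreated 16.710; TAF10 heat-shocked 16.000
ΔCt(untreated) = 28.270 − 16.710 = 11.560
ΔCt(heat-shocked) = 30.660 − 16.000 = 14.660
ΔΔCt = 14.660 − 11.560 = 3.100
Fold change = 2^(−3.100) = 0.1166

0.117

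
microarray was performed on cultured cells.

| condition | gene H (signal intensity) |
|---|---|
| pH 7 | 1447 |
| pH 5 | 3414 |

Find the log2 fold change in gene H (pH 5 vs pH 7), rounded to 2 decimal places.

Fold change = 3414 / 1447 = 2.3594
log2(2.3594) = 1.238

1.24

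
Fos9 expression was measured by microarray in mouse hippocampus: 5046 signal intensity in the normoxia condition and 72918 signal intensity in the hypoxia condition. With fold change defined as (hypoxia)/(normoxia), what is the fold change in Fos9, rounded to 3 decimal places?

Fold change = 72918 / 5046 = 14.4507
Fos9 is upregulated.

14.451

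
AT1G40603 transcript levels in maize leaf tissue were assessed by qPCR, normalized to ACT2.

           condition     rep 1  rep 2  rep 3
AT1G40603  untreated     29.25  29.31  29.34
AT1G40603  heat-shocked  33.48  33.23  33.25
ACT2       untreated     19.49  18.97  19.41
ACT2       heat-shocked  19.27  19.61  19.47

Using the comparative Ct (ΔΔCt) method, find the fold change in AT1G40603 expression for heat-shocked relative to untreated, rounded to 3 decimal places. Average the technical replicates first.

0.069

Mean Ct: AT1G40603 untreated 29.300; AT1G40603 heat-shocked 33.320; ACT2 untreated 19.290; ACT2 heat-shocked 19.450
ΔCt(untreated) = 29.300 − 19.290 = 10.010
ΔCt(heat-shocked) = 33.320 − 19.450 = 13.870
ΔΔCt = 13.870 − 10.010 = 3.860
Fold change = 2^(−3.860) = 0.0689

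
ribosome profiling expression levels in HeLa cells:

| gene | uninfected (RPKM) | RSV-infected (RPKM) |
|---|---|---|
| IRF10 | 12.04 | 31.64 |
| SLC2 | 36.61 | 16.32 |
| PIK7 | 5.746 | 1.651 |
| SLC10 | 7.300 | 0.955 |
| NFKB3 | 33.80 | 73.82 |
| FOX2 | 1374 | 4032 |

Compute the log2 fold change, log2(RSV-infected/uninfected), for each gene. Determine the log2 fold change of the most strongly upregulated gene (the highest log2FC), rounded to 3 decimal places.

log2(31.64/12.04) = 1.394  (IRF10)
log2(16.32/36.61) = -1.166  (SLC2)
log2(1.651/5.746) = -1.799  (PIK7)
log2(0.955/7.300) = -2.934  (SLC10)
log2(73.82/33.80) = 1.127  (NFKB3)
log2(4032/1374) = 1.553  (FOX2)
FOX2 is most strongly upregulated.

1.553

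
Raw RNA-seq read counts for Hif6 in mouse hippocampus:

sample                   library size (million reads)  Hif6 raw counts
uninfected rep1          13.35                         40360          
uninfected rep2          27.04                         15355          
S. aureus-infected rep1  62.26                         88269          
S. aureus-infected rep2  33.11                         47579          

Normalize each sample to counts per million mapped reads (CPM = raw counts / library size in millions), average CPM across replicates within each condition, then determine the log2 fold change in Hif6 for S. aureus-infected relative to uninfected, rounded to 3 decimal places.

-0.331

CPM(uninfected rep1) = 40360 / 13.35 = 3023.2210
CPM(uninfected rep2) = 15355 / 27.04 = 567.8624
CPM(S. aureus-infected rep1) = 88269 / 62.26 = 1417.7482
CPM(S. aureus-infected rep2) = 47579 / 33.11 = 1436.9979
mean CPM(uninfected) = 1795.5417; mean CPM(S. aureus-infected) = 1427.3730
Fold change = 1427.3730 / 1795.5417 = 0.79495
log2(0.79495) = -0.3311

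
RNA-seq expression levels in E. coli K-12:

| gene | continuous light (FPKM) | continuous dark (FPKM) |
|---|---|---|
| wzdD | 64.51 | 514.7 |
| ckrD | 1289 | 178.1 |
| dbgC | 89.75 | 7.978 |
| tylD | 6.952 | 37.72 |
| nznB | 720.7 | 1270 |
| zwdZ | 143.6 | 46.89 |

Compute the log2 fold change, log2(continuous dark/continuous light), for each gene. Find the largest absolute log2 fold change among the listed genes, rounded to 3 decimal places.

3.492

log2(514.7/64.51) = 2.996  (wzdD)
log2(178.1/1289) = -2.855  (ckrD)
log2(7.978/89.75) = -3.492  (dbgC)
log2(37.72/6.952) = 2.440  (tylD)
log2(1270/720.7) = 0.817  (nznB)
log2(46.89/143.6) = -1.615  (zwdZ)
The largest magnitude belongs to dbgC.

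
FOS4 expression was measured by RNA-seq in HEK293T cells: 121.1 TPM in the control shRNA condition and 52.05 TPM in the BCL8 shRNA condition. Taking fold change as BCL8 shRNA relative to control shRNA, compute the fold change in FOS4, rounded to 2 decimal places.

Fold change = 52.05 / 121.1 = 0.430
FOS4 is downregulated.

0.43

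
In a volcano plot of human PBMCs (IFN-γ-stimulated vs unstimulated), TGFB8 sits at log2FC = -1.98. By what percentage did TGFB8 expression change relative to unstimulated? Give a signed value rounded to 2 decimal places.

Fold change = 2^(-1.98) = 0.2535
Percent change = (FC − 1) × 100% = (0.2535 − 1) × 100 = -74.65%

-74.65%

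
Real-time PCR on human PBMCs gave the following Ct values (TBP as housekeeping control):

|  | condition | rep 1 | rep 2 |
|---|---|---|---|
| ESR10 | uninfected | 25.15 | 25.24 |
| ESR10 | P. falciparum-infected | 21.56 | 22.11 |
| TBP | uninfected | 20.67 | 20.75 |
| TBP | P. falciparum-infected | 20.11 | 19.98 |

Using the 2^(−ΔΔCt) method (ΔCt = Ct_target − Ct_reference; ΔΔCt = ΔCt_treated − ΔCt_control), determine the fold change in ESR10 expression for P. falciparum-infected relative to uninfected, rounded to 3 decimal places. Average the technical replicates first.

Mean Ct: ESR10 uninfected 25.195; ESR10 P. falciparum-infected 21.835; TBP uninfected 20.710; TBP P. falciparum-infected 20.045
ΔCt(uninfected) = 25.195 − 20.710 = 4.485
ΔCt(P. falciparum-infected) = 21.835 − 20.045 = 1.790
ΔΔCt = 1.790 − 4.485 = -2.695
Fold change = 2^(−(-2.695)) = 2^2.695 = 6.4755

6.476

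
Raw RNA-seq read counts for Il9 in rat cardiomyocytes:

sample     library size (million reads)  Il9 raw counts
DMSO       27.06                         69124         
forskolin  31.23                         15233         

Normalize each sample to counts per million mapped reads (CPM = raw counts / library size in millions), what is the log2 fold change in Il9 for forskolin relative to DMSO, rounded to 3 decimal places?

CPM(DMSO) = 69124 / 27.06 = 2554.4715
CPM(forskolin) = 15233 / 31.23 = 487.7682
Fold change = 487.7682 / 2554.4715 = 0.19095
log2(0.19095) = -2.3888

-2.389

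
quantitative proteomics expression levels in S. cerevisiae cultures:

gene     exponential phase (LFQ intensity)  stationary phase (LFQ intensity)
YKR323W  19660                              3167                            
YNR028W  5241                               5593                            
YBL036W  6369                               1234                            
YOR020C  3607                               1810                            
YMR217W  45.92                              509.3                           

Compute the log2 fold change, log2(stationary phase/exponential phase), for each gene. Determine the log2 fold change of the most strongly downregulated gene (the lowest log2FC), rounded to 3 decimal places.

log2(3167/19660) = -2.634  (YKR323W)
log2(5593/5241) = 0.094  (YNR028W)
log2(1234/6369) = -2.368  (YBL036W)
log2(1810/3607) = -0.995  (YOR020C)
log2(509.3/45.92) = 3.471  (YMR217W)
YKR323W is most strongly downregulated.

-2.634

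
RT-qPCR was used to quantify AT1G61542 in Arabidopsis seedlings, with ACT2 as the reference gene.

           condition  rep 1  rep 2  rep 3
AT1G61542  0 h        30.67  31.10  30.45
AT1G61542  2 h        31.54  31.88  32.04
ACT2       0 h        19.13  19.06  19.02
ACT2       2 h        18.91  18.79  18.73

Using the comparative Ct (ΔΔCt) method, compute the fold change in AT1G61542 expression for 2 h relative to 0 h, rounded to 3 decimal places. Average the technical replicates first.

0.395

Mean Ct: AT1G61542 0 h 30.740; AT1G61542 2 h 31.820; ACT2 0 h 19.070; ACT2 2 h 18.810
ΔCt(0 h) = 30.740 − 19.070 = 11.670
ΔCt(2 h) = 31.820 − 18.810 = 13.010
ΔΔCt = 13.010 − 11.670 = 1.340
Fold change = 2^(−1.340) = 0.3950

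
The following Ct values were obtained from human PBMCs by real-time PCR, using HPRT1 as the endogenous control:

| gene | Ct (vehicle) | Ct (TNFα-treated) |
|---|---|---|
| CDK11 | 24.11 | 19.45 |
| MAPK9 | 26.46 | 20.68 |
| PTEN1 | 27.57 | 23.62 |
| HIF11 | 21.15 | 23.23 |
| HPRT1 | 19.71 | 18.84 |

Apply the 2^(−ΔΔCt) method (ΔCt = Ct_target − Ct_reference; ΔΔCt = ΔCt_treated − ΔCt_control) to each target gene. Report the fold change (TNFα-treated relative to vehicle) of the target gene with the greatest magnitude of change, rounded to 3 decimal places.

30.065

CDK11: ΔΔCt = (19.45−18.84) − (24.11−19.71) = 0.61 − 4.40 = -3.79; fold change = 2^3.79 = 13.833
MAPK9: ΔΔCt = (20.68−18.84) − (26.46−19.71) = 1.84 − 6.75 = -4.91; fold change = 2^4.91 = 30.065
PTEN1: ΔΔCt = (23.62−18.84) − (27.57−19.71) = 4.78 − 7.86 = -3.08; fold change = 2^3.08 = 8.456
HIF11: ΔΔCt = (23.23−18.84) − (21.15−19.71) = 4.39 − 1.44 = 2.95; fold change = 2^-2.95 = 0.129
MAPK9 has the largest |ΔΔCt| = 4.91.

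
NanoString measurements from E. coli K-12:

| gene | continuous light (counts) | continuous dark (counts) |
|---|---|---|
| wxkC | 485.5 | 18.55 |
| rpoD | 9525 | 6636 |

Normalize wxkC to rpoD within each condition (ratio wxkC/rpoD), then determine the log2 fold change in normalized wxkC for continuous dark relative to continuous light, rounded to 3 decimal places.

-4.189

wxkC/rpoD (continuous light) = 485.5 / 9525 = 0.050971
wxkC/rpoD (continuous dark) = 18.55 / 6636 = 0.0027954
Fold change = 0.0027954 / 0.050971 = 0.0548
log2(0.0548) = -4.1886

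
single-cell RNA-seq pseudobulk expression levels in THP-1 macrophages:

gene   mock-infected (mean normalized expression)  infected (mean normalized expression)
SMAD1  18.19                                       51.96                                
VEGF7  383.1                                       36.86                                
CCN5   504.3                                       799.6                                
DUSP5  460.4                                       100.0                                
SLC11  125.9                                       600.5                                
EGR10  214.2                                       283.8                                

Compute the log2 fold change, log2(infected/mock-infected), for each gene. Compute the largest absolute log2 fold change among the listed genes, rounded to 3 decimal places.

log2(51.96/18.19) = 1.514  (SMAD1)
log2(36.86/383.1) = -3.378  (VEGF7)
log2(799.6/504.3) = 0.665  (CCN5)
log2(100.0/460.4) = -2.203  (DUSP5)
log2(600.5/125.9) = 2.254  (SLC11)
log2(283.8/214.2) = 0.406  (EGR10)
The largest magnitude belongs to VEGF7.

3.378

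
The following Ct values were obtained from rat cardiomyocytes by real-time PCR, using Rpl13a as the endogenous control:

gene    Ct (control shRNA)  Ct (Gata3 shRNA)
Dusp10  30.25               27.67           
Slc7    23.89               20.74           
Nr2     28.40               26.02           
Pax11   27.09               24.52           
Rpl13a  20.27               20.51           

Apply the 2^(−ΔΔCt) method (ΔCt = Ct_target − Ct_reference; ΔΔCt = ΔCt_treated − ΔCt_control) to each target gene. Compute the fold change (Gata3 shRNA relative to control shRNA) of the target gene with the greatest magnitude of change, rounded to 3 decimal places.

Dusp10: ΔΔCt = (27.67−20.51) − (30.25−20.27) = 7.16 − 9.98 = -2.82; fold change = 2^2.82 = 7.062
Slc7: ΔΔCt = (20.74−20.51) − (23.89−20.27) = 0.23 − 3.62 = -3.39; fold change = 2^3.39 = 10.483
Nr2: ΔΔCt = (26.02−20.51) − (28.40−20.27) = 5.51 − 8.13 = -2.62; fold change = 2^2.62 = 6.148
Pax11: ΔΔCt = (24.52−20.51) − (27.09−20.27) = 4.01 − 6.82 = -2.81; fold change = 2^2.81 = 7.013
Slc7 has the largest |ΔΔCt| = 3.39.

10.483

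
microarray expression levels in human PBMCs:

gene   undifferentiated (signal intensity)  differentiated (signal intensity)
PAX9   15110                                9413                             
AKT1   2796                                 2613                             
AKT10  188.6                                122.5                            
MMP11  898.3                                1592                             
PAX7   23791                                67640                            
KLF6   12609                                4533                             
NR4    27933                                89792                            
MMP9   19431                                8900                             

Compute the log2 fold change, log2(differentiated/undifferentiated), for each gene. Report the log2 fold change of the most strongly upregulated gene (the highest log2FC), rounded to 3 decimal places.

1.685

log2(9413/15110) = -0.683  (PAX9)
log2(2613/2796) = -0.098  (AKT1)
log2(122.5/188.6) = -0.623  (AKT10)
log2(1592/898.3) = 0.826  (MMP11)
log2(67640/23791) = 1.507  (PAX7)
log2(4533/12609) = -1.476  (KLF6)
log2(89792/27933) = 1.685  (NR4)
log2(8900/19431) = -1.126  (MMP9)
NR4 is most strongly upregulated.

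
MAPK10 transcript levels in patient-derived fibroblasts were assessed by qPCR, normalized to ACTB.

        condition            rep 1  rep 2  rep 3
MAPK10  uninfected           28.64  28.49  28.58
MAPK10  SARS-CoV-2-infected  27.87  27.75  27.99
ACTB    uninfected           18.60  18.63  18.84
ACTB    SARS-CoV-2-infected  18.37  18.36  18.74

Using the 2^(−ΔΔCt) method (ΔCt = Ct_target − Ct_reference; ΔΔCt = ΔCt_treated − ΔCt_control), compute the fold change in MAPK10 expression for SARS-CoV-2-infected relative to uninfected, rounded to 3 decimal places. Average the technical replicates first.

1.414

Mean Ct: MAPK10 uninfected 28.570; MAPK10 SARS-CoV-2-infected 27.870; ACTB uninfected 18.690; ACTB SARS-CoV-2-infected 18.490
ΔCt(uninfected) = 28.570 − 18.690 = 9.880
ΔCt(SARS-CoV-2-infected) = 27.870 − 18.490 = 9.380
ΔΔCt = 9.380 − 9.880 = -0.500
Fold change = 2^(−(-0.500)) = 2^0.500 = 1.4142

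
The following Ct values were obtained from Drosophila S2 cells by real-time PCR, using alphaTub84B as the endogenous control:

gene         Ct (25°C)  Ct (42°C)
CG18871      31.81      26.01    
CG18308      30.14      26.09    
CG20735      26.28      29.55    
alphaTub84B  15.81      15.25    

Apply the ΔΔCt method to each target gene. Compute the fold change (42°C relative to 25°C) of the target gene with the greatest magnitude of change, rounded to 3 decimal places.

CG18871: ΔΔCt = (26.01−15.25) − (31.81−15.81) = 10.76 − 16.00 = -5.24; fold change = 2^5.24 = 37.792
CG18308: ΔΔCt = (26.09−15.25) − (30.14−15.81) = 10.84 − 14.33 = -3.49; fold change = 2^3.49 = 11.236
CG20735: ΔΔCt = (29.55−15.25) − (26.28−15.81) = 14.30 − 10.47 = 3.83; fold change = 2^-3.83 = 0.070
CG18871 has the largest |ΔΔCt| = 5.24.

37.792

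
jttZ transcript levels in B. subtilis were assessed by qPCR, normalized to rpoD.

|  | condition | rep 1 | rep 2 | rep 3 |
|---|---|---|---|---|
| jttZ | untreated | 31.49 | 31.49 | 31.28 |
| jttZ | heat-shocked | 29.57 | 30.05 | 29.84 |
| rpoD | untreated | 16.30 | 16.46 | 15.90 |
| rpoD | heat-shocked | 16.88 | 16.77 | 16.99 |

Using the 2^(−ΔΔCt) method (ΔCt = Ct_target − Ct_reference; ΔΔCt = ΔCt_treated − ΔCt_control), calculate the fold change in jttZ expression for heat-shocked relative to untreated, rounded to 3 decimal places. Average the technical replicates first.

Mean Ct: jttZ untreated 31.420; jttZ heat-shocked 29.820; rpoD untreated 16.220; rpoD heat-shocked 16.880
ΔCt(untreated) = 31.420 − 16.220 = 15.200
ΔCt(heat-shocked) = 29.820 − 16.880 = 12.940
ΔΔCt = 12.940 − 15.200 = -2.260
Fold change = 2^(−(-2.260)) = 2^2.260 = 4.7899

4.790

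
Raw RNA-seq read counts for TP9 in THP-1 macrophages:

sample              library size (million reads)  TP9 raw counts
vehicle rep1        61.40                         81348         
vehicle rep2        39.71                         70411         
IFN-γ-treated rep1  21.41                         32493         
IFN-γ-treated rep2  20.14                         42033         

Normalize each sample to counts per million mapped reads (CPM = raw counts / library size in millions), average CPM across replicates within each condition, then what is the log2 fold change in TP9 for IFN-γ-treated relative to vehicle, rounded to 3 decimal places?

CPM(vehicle rep1) = 81348 / 61.40 = 1324.8860
CPM(vehicle rep2) = 70411 / 39.71 = 1773.1302
CPM(IFN-γ-treated rep1) = 32493 / 21.41 = 1517.6553
CPM(IFN-γ-treated rep2) = 42033 / 20.14 = 2087.0407
mean CPM(vehicle) = 1549.0081; mean CPM(IFN-γ-treated) = 1802.3480
Fold change = 1802.3480 / 1549.0081 = 1.16355
log2(1.16355) = 0.2185

0.219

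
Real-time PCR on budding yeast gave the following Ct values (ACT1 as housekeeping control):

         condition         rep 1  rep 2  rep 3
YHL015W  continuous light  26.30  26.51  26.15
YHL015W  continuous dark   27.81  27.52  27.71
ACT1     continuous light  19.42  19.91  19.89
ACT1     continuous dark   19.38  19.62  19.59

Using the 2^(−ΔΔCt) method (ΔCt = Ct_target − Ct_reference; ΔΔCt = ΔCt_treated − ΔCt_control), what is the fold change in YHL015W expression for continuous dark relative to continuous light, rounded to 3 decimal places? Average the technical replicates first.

Mean Ct: YHL015W continuous light 26.320; YHL015W continuous dark 27.680; ACT1 continuous light 19.740; ACT1 continuous dark 19.530
ΔCt(continuous light) = 26.320 − 19.740 = 6.580
ΔCt(continuous dark) = 27.680 − 19.530 = 8.150
ΔΔCt = 8.150 − 6.580 = 1.570
Fold change = 2^(−1.570) = 0.3368

0.337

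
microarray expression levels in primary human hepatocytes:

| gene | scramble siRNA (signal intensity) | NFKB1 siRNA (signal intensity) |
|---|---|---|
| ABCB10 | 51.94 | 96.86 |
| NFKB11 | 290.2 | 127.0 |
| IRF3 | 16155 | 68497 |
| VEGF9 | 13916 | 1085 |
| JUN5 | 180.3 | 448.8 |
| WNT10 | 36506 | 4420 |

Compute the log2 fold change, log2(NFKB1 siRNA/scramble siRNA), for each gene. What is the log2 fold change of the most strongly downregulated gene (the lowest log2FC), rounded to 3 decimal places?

log2(96.86/51.94) = 0.899  (ABCB10)
log2(127.0/290.2) = -1.192  (NFKB11)
log2(68497/16155) = 2.084  (IRF3)
log2(1085/13916) = -3.681  (VEGF9)
log2(448.8/180.3) = 1.316  (JUN5)
log2(4420/36506) = -3.046  (WNT10)
VEGF9 is most strongly downregulated.

-3.681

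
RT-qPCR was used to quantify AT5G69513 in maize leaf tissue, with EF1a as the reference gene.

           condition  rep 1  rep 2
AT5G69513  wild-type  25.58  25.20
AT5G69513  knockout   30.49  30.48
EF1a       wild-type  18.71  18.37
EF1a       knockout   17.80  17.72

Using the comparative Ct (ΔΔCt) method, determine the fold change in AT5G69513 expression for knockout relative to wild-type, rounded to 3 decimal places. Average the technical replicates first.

0.017

Mean Ct: AT5G69513 wild-type 25.390; AT5G69513 knockout 30.485; EF1a wild-type 18.540; EF1a knockout 17.760
ΔCt(wild-type) = 25.390 − 18.540 = 6.850
ΔCt(knockout) = 30.485 − 17.760 = 12.725
ΔΔCt = 12.725 − 6.850 = 5.875
Fold change = 2^(−5.875) = 0.0170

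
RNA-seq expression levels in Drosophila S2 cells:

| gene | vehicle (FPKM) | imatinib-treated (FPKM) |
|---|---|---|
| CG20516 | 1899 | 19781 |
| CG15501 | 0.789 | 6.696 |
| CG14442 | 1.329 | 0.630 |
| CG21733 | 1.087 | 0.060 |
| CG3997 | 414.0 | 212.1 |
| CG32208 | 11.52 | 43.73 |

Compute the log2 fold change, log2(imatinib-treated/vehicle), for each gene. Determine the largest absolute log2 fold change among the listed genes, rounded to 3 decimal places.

log2(19781/1899) = 3.381  (CG20516)
log2(6.696/0.789) = 3.085  (CG15501)
log2(0.630/1.329) = -1.077  (CG14442)
log2(0.060/1.087) = -4.179  (CG21733)
log2(212.1/414.0) = -0.965  (CG3997)
log2(43.73/11.52) = 1.924  (CG32208)
The largest magnitude belongs to CG21733.

4.179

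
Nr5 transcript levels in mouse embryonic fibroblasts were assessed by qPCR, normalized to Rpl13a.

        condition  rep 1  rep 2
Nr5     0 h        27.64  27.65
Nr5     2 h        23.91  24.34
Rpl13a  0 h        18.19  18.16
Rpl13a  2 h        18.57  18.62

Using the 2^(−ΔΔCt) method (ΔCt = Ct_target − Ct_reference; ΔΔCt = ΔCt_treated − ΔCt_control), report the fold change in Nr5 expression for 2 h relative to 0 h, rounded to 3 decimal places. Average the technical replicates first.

15.348

Mean Ct: Nr5 0 h 27.645; Nr5 2 h 24.125; Rpl13a 0 h 18.175; Rpl13a 2 h 18.595
ΔCt(0 h) = 27.645 − 18.175 = 9.470
ΔCt(2 h) = 24.125 − 18.595 = 5.530
ΔΔCt = 5.530 − 9.470 = -3.940
Fold change = 2^(−(-3.940)) = 2^3.940 = 15.3482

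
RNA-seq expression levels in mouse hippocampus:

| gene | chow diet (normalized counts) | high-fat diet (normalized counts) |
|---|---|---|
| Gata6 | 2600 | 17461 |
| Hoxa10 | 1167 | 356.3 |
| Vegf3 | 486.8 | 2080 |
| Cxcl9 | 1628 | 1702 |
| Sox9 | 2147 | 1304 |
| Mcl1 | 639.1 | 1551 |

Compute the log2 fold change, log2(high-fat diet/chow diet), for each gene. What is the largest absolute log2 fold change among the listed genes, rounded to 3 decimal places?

log2(17461/2600) = 2.748  (Gata6)
log2(356.3/1167) = -1.712  (Hoxa10)
log2(2080/486.8) = 2.095  (Vegf3)
log2(1702/1628) = 0.064  (Cxcl9)
log2(1304/2147) = -0.719  (Sox9)
log2(1551/639.1) = 1.279  (Mcl1)
The largest magnitude belongs to Gata6.

2.748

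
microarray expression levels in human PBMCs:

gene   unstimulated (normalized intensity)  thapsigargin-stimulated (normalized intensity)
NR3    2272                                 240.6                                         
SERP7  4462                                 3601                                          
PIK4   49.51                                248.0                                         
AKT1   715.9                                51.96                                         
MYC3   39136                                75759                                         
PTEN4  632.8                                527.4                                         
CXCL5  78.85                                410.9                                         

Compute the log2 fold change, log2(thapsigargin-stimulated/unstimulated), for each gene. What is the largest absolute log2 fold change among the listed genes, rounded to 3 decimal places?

log2(240.6/2272) = -3.239  (NR3)
log2(3601/4462) = -0.309  (SERP7)
log2(248.0/49.51) = 2.325  (PIK4)
log2(51.96/715.9) = -3.784  (AKT1)
log2(75759/39136) = 0.953  (MYC3)
log2(527.4/632.8) = -0.263  (PTEN4)
log2(410.9/78.85) = 2.382  (CXCL5)
The largest magnitude belongs to AKT1.

3.784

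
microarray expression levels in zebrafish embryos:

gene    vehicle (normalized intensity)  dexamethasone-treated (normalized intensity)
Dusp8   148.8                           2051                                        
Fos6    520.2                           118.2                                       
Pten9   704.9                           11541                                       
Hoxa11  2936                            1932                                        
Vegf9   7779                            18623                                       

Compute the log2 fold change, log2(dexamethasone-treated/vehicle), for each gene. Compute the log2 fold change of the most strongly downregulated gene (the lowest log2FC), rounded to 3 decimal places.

log2(2051/148.8) = 3.785  (Dusp8)
log2(118.2/520.2) = -2.138  (Fos6)
log2(11541/704.9) = 4.033  (Pten9)
log2(1932/2936) = -0.604  (Hoxa11)
log2(18623/7779) = 1.259  (Vegf9)
Fos6 is most strongly downregulated.

-2.138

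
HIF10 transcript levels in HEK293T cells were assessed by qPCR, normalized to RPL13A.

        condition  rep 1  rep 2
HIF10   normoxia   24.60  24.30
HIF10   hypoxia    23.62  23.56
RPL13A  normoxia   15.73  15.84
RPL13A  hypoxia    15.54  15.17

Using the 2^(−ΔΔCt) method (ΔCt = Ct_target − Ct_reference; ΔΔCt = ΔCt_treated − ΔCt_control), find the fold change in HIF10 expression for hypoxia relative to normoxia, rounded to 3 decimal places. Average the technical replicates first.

Mean Ct: HIF10 normoxia 24.450; HIF10 hypoxia 23.590; RPL13A normoxia 15.785; RPL13A hypoxia 15.355
ΔCt(normoxia) = 24.450 − 15.785 = 8.665
ΔCt(hypoxia) = 23.590 − 15.355 = 8.235
ΔΔCt = 8.235 − 8.665 = -0.430
Fold change = 2^(−(-0.430)) = 2^0.430 = 1.3472

1.347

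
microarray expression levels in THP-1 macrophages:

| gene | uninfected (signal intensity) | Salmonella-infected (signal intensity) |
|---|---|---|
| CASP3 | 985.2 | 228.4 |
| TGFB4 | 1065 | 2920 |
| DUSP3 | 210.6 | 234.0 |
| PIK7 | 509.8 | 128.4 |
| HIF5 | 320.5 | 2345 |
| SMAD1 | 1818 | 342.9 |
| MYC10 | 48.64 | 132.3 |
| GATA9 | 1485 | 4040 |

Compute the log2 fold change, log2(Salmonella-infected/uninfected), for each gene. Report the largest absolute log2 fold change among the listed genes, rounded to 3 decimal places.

log2(228.4/985.2) = -2.109  (CASP3)
log2(2920/1065) = 1.455  (TGFB4)
log2(234.0/210.6) = 0.152  (DUSP3)
log2(128.4/509.8) = -1.989  (PIK7)
log2(2345/320.5) = 2.871  (HIF5)
log2(342.9/1818) = -2.406  (SMAD1)
log2(132.3/48.64) = 1.444  (MYC10)
log2(4040/1485) = 1.444  (GATA9)
The largest magnitude belongs to HIF5.

2.871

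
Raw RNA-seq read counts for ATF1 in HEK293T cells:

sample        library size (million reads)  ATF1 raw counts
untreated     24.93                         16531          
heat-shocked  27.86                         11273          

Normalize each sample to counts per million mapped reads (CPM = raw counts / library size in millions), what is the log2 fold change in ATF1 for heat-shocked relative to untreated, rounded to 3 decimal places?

CPM(untreated) = 16531 / 24.93 = 663.0967
CPM(heat-shocked) = 11273 / 27.86 = 404.6303
Fold change = 404.6303 / 663.0967 = 0.61021
log2(0.61021) = -0.7126

-0.713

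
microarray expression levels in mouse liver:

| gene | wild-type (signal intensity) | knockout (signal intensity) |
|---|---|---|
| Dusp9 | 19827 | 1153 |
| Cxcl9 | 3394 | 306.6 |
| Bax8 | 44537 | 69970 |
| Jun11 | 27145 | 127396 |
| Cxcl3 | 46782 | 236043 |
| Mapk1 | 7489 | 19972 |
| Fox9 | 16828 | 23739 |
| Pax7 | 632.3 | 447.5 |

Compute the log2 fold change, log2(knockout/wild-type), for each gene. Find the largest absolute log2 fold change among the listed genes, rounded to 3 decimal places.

log2(1153/19827) = -4.104  (Dusp9)
log2(306.6/3394) = -3.469  (Cxcl9)
log2(69970/44537) = 0.652  (Bax8)
log2(127396/27145) = 2.231  (Jun11)
log2(236043/46782) = 2.335  (Cxcl3)
log2(19972/7489) = 1.415  (Mapk1)
log2(23739/16828) = 0.496  (Fox9)
log2(447.5/632.3) = -0.499  (Pax7)
The largest magnitude belongs to Dusp9.

4.104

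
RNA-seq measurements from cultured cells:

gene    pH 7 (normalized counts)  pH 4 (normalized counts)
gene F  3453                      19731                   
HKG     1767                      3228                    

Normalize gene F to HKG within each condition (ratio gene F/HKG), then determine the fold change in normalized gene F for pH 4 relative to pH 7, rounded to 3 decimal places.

gene F/HKG (pH 7) = 3453 / 1767 = 1.9542
gene F/HKG (pH 4) = 19731 / 3228 = 6.1125
Fold change = 6.1125 / 1.9542 = 3.1279

3.128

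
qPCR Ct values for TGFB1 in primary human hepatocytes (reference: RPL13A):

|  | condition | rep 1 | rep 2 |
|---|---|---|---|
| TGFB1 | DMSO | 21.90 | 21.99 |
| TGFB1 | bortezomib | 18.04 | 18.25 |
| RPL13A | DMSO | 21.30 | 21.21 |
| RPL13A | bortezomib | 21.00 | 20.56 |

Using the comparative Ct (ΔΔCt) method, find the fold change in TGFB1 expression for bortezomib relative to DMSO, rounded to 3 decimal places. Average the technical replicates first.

10.021

Mean Ct: TGFB1 DMSO 21.945; TGFB1 bortezomib 18.145; RPL13A DMSO 21.255; RPL13A bortezomib 20.780
ΔCt(DMSO) = 21.945 − 21.255 = 0.690
ΔCt(bortezomib) = 18.145 − 20.780 = -2.635
ΔΔCt = -2.635 − 0.690 = -3.325
Fold change = 2^(−(-3.325)) = 2^3.325 = 10.0213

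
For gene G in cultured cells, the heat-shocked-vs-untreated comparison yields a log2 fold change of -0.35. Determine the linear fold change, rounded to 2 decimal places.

0.78

Fold change = 2^(-0.35) = 0.785
That is, gene G drops to 78.5% of the untreated level.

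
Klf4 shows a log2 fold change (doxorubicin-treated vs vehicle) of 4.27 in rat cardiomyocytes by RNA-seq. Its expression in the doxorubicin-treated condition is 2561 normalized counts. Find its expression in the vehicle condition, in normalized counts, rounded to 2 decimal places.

Fold change = 2^(4.27) = 19.2929
vehicle expression = 2561 / 19.2929 = 132.74

132.74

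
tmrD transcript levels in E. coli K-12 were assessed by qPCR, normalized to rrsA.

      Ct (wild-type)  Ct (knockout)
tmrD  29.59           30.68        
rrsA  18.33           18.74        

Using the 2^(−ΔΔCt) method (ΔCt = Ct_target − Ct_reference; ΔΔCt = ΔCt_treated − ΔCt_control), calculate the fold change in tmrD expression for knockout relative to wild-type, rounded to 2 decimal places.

ΔCt(wild-type) = 29.590 − 18.330 = 11.260
ΔCt(knockout) = 30.680 − 18.740 = 11.940
ΔΔCt = 11.940 − 11.260 = 0.680
Fold change = 2^(−0.680) = 0.624

0.62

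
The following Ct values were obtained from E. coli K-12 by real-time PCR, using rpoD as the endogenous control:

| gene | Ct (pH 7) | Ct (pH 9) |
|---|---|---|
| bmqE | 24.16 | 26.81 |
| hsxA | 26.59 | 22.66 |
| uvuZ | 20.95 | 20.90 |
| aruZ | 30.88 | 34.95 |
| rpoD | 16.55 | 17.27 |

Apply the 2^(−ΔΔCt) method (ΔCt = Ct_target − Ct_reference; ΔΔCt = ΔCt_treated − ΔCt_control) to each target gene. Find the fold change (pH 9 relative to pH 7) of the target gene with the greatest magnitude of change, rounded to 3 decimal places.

bmqE: ΔΔCt = (26.81−17.27) − (24.16−16.55) = 9.54 − 7.61 = 1.93; fold change = 2^-1.93 = 0.262
hsxA: ΔΔCt = (22.66−17.27) − (26.59−16.55) = 5.39 − 10.04 = -4.65; fold change = 2^4.65 = 25.107
uvuZ: ΔΔCt = (20.90−17.27) − (20.95−16.55) = 3.63 − 4.40 = -0.77; fold change = 2^0.77 = 1.705
aruZ: ΔΔCt = (34.95−17.27) − (30.88−16.55) = 17.68 − 14.33 = 3.35; fold change = 2^-3.35 = 0.098
hsxA has the largest |ΔΔCt| = 4.65.

25.107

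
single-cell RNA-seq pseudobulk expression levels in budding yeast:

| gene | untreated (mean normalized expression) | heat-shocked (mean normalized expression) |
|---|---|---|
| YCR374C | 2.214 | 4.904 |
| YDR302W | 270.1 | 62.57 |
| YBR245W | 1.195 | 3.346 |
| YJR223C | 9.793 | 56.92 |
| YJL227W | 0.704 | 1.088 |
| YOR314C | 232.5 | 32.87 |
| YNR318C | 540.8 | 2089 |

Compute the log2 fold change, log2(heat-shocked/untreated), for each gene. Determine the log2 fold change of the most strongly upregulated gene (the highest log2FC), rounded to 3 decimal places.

2.539

log2(4.904/2.214) = 1.147  (YCR374C)
log2(62.57/270.1) = -2.110  (YDR302W)
log2(3.346/1.195) = 1.485  (YBR245W)
log2(56.92/9.793) = 2.539  (YJR223C)
log2(1.088/0.704) = 0.628  (YJL227W)
log2(32.87/232.5) = -2.822  (YOR314C)
log2(2089/540.8) = 1.950  (YNR318C)
YJR223C is most strongly upregulated.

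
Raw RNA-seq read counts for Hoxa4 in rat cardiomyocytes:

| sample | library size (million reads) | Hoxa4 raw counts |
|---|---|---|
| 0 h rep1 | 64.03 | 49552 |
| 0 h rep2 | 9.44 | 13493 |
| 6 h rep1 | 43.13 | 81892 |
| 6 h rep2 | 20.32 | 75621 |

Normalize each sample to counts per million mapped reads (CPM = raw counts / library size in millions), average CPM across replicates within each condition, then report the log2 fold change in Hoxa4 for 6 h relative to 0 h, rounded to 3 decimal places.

1.351

CPM(0 h rep1) = 49552 / 64.03 = 773.8872
CPM(0 h rep2) = 13493 / 9.44 = 1429.3432
CPM(6 h rep1) = 81892 / 43.13 = 1898.7248
CPM(6 h rep2) = 75621 / 20.32 = 3721.5059
mean CPM(0 h) = 1101.6152; mean CPM(6 h) = 2810.1153
Fold change = 2810.1153 / 1101.6152 = 2.55090
log2(2.55090) = 1.3510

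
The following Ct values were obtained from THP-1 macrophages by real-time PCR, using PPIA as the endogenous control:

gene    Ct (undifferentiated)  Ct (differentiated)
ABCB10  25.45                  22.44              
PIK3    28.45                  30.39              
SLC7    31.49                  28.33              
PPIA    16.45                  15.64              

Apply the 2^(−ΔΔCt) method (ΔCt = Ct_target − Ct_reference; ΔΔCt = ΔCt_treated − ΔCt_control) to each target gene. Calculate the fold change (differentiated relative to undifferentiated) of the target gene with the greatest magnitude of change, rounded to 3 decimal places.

ABCB10: ΔΔCt = (22.44−15.64) − (25.45−16.45) = 6.80 − 9.00 = -2.20; fold change = 2^2.20 = 4.595
PIK3: ΔΔCt = (30.39−15.64) − (28.45−16.45) = 14.75 − 12.00 = 2.75; fold change = 2^-2.75 = 0.149
SLC7: ΔΔCt = (28.33−15.64) − (31.49−16.45) = 12.69 − 15.04 = -2.35; fold change = 2^2.35 = 5.098
PIK3 has the largest |ΔΔCt| = 2.75.

0.149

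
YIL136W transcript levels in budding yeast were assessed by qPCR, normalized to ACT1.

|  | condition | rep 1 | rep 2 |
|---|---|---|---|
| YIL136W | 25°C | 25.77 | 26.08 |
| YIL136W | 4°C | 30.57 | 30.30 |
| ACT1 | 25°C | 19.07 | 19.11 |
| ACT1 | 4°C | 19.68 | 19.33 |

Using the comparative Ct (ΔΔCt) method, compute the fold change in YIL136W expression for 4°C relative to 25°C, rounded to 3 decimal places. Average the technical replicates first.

0.059

Mean Ct: YIL136W 25°C 25.925; YIL136W 4°C 30.435; ACT1 25°C 19.090; ACT1 4°C 19.505
ΔCt(25°C) = 25.925 − 19.090 = 6.835
ΔCt(4°C) = 30.435 − 19.505 = 10.930
ΔΔCt = 10.930 − 6.835 = 4.095
Fold change = 2^(−4.095) = 0.0585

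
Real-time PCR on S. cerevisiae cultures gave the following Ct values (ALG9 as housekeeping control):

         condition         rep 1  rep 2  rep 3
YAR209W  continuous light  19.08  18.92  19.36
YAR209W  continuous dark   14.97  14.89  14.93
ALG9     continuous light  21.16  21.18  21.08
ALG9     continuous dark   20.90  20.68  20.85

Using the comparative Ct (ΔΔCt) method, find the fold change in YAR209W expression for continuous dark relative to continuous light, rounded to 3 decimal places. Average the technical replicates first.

14.520

Mean Ct: YAR209W continuous light 19.120; YAR209W continuous dark 14.930; ALG9 continuous light 21.140; ALG9 continuous dark 20.810
ΔCt(continuous light) = 19.120 − 21.140 = -2.020
ΔCt(continuous dark) = 14.930 − 20.810 = -5.880
ΔΔCt = -5.880 − (-2.020) = -3.860
Fold change = 2^(−(-3.860)) = 2^3.860 = 14.5203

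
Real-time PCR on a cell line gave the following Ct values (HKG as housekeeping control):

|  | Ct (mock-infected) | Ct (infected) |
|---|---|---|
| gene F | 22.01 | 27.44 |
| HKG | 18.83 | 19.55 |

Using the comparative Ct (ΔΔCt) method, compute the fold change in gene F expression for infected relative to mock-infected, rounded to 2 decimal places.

ΔCt(mock-infected) = 22.010 − 18.830 = 3.180
ΔCt(infected) = 27.440 − 19.550 = 7.890
ΔΔCt = 7.890 − 3.180 = 4.710
Fold change = 2^(−4.710) = 0.038

0.04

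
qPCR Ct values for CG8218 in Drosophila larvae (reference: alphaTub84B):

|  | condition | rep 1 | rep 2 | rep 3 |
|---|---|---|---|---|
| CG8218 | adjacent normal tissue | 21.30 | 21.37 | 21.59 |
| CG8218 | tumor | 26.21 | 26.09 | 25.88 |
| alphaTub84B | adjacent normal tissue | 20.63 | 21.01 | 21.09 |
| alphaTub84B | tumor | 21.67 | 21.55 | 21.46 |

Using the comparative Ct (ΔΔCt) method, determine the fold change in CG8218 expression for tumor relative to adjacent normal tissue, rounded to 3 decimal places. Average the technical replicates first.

0.063

Mean Ct: CG8218 adjacent normal tissue 21.420; CG8218 tumor 26.060; alphaTub84B adjacent normal tissue 20.910; alphaTub84B tumor 21.560
ΔCt(adjacent normal tissue) = 21.420 − 20.910 = 0.510
ΔCt(tumor) = 26.060 − 21.560 = 4.500
ΔΔCt = 4.500 − 0.510 = 3.990
Fold change = 2^(−3.990) = 0.0629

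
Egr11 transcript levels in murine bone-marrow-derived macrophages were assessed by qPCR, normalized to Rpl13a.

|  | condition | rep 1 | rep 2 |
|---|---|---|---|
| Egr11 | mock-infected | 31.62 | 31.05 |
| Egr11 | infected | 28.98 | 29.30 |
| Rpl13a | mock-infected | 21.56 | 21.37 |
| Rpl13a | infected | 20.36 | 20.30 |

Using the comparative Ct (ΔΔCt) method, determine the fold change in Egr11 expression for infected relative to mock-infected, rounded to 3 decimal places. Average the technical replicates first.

2.085

Mean Ct: Egr11 mock-infected 31.335; Egr11 infected 29.140; Rpl13a mock-infected 21.465; Rpl13a infected 20.330
ΔCt(mock-infected) = 31.335 − 21.465 = 9.870
ΔCt(infected) = 29.140 − 20.330 = 8.810
ΔΔCt = 8.810 − 9.870 = -1.060
Fold change = 2^(−(-1.060)) = 2^1.060 = 2.0849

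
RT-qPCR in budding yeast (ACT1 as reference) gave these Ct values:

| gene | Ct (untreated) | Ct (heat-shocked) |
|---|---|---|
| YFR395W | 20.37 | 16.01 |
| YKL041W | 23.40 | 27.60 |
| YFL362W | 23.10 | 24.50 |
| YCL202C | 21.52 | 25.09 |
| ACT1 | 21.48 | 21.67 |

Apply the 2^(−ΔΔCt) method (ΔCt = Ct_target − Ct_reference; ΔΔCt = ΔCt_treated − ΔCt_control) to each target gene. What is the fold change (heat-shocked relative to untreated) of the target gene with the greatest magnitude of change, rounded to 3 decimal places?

23.425

YFR395W: ΔΔCt = (16.01−21.67) − (20.37−21.48) = -5.66 − (-1.11) = -4.55; fold change = 2^4.55 = 23.425
YKL041W: ΔΔCt = (27.60−21.67) − (23.40−21.48) = 5.93 − 1.92 = 4.01; fold change = 2^-4.01 = 0.062
YFL362W: ΔΔCt = (24.50−21.67) − (23.10−21.48) = 2.83 − 1.62 = 1.21; fold change = 2^-1.21 = 0.432
YCL202C: ΔΔCt = (25.09−21.67) − (21.52−21.48) = 3.42 − 0.04 = 3.38; fold change = 2^-3.38 = 0.096
YFR395W has the largest |ΔΔCt| = 4.55.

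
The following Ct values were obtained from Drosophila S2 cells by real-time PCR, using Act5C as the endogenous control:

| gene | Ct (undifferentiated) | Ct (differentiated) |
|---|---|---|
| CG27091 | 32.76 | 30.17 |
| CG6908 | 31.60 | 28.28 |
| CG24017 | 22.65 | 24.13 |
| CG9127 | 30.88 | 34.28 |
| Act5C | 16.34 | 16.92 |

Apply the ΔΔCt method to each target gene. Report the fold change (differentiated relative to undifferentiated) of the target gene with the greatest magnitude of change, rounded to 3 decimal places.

CG27091: ΔΔCt = (30.17−16.92) − (32.76−16.34) = 13.25 − 16.42 = -3.17; fold change = 2^3.17 = 9.000
CG6908: ΔΔCt = (28.28−16.92) − (31.60−16.34) = 11.36 − 15.26 = -3.90; fold change = 2^3.90 = 14.929
CG24017: ΔΔCt = (24.13−16.92) − (22.65−16.34) = 7.21 − 6.31 = 0.90; fold change = 2^-0.90 = 0.536
CG9127: ΔΔCt = (34.28−16.92) − (30.88−16.34) = 17.36 − 14.54 = 2.82; fold change = 2^-2.82 = 0.142
CG6908 has the largest |ΔΔCt| = 3.90.

14.929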